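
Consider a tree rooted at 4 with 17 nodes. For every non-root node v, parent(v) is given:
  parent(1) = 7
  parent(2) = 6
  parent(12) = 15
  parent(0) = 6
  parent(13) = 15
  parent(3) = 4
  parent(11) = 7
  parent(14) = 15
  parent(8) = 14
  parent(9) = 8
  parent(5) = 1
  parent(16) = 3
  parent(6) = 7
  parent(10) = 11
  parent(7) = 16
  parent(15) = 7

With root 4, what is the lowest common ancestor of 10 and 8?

Ancestors of 10 (toward the root): 10, 11, 7, 16, 3, 4.
Ancestors of 8: 8, 14, 15, 7, 16, 3, 4.
The deepest node appearing in both lists is 7.

7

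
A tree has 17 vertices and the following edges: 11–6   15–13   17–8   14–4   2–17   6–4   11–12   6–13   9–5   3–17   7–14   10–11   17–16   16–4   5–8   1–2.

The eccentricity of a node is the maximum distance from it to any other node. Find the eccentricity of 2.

Distances from 2 peak at 6, attained at 10 (15, 12 also at distance 6).
2 – 17 – 16 – 4 – 6 – 11 – 10

6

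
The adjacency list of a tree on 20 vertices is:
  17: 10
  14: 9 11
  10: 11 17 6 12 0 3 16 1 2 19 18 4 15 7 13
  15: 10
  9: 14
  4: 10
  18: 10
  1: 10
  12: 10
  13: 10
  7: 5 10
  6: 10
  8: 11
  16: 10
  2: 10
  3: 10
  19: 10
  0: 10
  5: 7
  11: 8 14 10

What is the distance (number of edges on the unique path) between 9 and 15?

9 - 14 - 11 - 10 - 15: 4 edges.

4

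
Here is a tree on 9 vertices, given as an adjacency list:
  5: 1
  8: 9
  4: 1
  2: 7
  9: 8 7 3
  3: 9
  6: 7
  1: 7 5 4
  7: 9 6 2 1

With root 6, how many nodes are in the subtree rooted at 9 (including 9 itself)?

3

The subtree rooted at 9 contains: 9, 8, 3 — 3 nodes.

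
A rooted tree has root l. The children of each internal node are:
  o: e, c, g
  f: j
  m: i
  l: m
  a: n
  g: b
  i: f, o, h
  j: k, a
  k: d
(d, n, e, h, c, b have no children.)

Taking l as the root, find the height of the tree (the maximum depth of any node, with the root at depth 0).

A deepest node is n, reached by l-m-i-f-j-a-n.
That path has 6 edges, so the height is 6.

6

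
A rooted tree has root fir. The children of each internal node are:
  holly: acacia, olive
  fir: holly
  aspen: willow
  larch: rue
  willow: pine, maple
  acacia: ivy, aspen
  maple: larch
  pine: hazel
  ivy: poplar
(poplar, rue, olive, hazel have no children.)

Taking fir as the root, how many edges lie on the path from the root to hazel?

Path from fir to hazel: fir → holly → acacia → aspen → willow → pine → hazel, which has 6 edges.

6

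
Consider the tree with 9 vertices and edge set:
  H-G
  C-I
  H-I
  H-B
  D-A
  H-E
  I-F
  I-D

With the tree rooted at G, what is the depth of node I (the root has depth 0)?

2

Path from G to I: G → H → I, which has 2 edges.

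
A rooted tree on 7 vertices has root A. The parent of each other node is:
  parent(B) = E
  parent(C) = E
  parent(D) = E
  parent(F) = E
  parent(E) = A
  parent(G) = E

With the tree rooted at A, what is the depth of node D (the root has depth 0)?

2

Path from A to D: A – E – D, which has 2 edges.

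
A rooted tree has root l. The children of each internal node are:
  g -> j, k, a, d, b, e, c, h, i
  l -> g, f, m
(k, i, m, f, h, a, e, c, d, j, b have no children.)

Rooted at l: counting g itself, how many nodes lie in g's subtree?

g's subtree: {g, c, e, a, i, h, b, k, d, j}, size 10.

10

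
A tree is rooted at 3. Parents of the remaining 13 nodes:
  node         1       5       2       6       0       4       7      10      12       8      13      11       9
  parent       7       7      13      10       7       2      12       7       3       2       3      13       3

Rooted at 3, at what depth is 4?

3

3–13–2–4 — 3 edges.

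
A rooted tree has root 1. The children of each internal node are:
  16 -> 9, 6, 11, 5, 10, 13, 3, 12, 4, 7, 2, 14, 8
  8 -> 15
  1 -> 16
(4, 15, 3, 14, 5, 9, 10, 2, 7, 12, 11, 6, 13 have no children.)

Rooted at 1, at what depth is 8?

2

Climbing from 8 to the root: 8 → 16 → 1. That's 2 steps.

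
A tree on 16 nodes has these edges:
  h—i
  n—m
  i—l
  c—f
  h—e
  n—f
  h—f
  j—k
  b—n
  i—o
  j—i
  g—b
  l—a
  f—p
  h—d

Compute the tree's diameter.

A longest path is k–j–i–h–f–n–b–g, with 7 edges.

7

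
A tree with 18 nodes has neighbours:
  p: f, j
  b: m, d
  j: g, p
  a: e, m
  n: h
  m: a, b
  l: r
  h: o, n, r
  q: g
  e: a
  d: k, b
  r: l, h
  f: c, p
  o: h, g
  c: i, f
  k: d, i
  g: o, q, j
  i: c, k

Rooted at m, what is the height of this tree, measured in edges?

A deepest node is l, reached by m–b–d–k–i–c–f–p–j–g–o–h–r–l.
That path has 13 edges, so the height is 13.

13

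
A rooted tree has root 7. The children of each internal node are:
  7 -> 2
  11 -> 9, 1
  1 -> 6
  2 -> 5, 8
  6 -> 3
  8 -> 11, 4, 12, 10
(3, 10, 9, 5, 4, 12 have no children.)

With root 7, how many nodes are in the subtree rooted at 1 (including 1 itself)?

3

Descendants of 1 (including itself): 1, 6, 3. That's 3.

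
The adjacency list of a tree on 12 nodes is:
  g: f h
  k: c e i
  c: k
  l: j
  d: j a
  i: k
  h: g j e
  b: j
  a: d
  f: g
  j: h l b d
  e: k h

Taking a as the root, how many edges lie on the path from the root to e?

a → d → j → h → e — 4 edges.

4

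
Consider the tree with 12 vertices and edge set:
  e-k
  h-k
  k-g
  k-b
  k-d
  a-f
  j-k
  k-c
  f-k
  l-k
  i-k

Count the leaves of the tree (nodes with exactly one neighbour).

Exactly 10 nodes have a single neighbour: a, b, c, d, e, g, h, i, j, l.

10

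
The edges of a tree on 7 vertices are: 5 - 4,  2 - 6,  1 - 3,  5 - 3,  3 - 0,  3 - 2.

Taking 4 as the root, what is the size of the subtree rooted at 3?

3's subtree: {3, 0, 2, 1, 6}, size 5.

5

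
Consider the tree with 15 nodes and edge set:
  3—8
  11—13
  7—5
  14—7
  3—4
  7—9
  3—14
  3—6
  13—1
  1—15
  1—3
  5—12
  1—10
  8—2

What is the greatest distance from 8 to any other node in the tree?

5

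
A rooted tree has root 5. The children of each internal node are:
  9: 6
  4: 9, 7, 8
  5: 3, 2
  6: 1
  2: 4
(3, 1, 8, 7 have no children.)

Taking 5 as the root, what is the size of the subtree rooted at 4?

4's subtree: {4, 9, 8, 7, 6, 1}, size 6.

6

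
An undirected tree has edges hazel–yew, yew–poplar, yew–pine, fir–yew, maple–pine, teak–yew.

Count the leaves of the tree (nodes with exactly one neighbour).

5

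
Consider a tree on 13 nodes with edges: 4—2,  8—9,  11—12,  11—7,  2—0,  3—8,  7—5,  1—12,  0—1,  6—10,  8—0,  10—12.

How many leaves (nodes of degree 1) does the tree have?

5

Exactly 5 nodes have a single neighbour: 3, 4, 5, 6, 9.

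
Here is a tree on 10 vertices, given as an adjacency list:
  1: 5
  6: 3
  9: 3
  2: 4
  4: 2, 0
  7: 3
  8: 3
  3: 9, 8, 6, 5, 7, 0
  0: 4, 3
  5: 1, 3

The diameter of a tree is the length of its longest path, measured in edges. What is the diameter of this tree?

5

Starting from 2, a farthest node is 1 at distance 5.
One longest path: 2–4–0–3–5–1.
So the diameter is 5.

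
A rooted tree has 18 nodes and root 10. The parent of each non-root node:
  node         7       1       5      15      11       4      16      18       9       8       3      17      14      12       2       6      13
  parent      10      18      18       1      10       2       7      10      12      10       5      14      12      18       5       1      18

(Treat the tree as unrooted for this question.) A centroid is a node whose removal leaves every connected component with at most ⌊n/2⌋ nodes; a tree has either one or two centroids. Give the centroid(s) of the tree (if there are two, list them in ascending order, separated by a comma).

If 18 is removed the pieces have sizes 5, 4, 4, 3, 1, all ≤ ⌊18/2⌋ = 9.
No neighbour of 18 does as well, so 18 is the unique centroid.

18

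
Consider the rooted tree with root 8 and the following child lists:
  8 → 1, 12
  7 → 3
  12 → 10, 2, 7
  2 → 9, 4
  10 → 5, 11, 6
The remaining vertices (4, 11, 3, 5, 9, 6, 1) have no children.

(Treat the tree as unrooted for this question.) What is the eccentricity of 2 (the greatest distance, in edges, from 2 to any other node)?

3

A farthest node from 2 is 5 (3, 11, 1, 6 also at distance 3).
The path 2–12–10–5 has 3 edges.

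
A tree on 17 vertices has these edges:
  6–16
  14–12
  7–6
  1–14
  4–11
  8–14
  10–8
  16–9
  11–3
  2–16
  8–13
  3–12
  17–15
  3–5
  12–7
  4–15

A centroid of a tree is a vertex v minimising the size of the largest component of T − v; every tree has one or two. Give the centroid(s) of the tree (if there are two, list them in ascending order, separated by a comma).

12

If 12 is removed the pieces have sizes 6, 5, 5, all ≤ ⌊17/2⌋ = 8.
No neighbour of 12 does as well, so 12 is the unique centroid.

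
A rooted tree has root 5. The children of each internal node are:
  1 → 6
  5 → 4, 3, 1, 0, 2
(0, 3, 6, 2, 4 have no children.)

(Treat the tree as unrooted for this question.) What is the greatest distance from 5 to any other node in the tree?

2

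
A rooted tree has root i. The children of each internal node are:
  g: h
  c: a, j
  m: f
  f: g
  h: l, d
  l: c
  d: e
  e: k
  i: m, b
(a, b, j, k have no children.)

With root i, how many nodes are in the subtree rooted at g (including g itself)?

9

The subtree rooted at g contains: g, h, d, l, e, c, k, j, a — 9 nodes.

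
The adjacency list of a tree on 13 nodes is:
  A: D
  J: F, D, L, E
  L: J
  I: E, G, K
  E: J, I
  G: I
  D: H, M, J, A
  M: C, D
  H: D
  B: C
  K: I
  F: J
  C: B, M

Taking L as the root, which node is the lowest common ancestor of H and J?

J

Ancestors of H (toward the root): H, D, J, L.
Ancestors of J: J, L.
The deepest node appearing in both lists is J.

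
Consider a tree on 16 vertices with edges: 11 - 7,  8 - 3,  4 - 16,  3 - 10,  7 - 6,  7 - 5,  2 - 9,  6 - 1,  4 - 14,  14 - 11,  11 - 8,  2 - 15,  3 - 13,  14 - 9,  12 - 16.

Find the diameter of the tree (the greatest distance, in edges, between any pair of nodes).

Starting from 10, a farthest node is 12 at distance 7.
One longest path: 10 - 3 - 8 - 11 - 14 - 4 - 16 - 12.
So the diameter is 7.

7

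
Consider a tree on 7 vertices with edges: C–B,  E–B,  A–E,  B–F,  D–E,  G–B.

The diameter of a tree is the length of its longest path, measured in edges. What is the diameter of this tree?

3

BFS from A reaches F last, at distance 3; BFS from F confirms no node is farther.
Path: A-E-B-F.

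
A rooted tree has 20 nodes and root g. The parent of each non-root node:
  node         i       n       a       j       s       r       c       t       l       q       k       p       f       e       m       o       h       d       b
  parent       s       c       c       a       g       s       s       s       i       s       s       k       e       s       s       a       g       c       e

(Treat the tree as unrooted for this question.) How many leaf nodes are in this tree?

Exactly 13 nodes have a single neighbour: b, d, f, h, j, l, m, n, o, p, q, r, t.

13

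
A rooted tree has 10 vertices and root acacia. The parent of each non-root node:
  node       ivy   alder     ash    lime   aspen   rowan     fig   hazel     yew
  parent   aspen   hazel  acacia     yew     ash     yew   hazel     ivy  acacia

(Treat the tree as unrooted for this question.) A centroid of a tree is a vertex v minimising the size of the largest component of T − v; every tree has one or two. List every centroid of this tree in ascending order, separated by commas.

Delete ash: the remaining components have sizes 5, 4. Max 5 ≤ 5, so ash is a centroid.
aspen is adjacent to ash and is also a centroid (the largest component after removing it is likewise 5).

ash, aspen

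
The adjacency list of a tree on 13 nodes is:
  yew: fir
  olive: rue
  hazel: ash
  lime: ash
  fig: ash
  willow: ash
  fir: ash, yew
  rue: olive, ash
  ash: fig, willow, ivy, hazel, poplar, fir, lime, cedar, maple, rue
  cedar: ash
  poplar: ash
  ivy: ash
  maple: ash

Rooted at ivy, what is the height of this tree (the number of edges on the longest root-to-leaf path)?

3

A deepest node is yew, reached by ivy–ash–fir–yew.
That path has 3 edges, so the height is 3.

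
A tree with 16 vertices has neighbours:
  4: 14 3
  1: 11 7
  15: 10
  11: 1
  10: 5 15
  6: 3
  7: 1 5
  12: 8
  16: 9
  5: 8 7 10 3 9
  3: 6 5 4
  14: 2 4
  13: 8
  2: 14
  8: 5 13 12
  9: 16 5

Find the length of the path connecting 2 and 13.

2 – 14 – 4 – 3 – 5 – 8 – 13: 6 edges.

6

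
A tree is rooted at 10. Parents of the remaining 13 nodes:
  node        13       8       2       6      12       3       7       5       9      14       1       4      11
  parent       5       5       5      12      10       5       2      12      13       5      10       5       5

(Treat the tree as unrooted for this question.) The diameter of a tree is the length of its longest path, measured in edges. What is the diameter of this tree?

A longest path is 7–2–5–12–10–1, with 5 edges.

5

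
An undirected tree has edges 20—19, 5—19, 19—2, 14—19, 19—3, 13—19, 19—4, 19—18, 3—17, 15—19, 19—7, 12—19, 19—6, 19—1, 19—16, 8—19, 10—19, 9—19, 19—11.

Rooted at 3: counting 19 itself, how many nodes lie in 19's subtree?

18

The subtree rooted at 19 contains: 19, 13, 9, 4, 16, 8, 15, 7, 5, 1, 12, 10, 11, 18, 14, 6, 20, 2 — 18 nodes.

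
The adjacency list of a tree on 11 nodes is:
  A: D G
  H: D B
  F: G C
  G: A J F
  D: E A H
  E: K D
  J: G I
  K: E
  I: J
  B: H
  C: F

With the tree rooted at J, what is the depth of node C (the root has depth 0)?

3

Path from J to C: J – G – F – C, which has 3 edges.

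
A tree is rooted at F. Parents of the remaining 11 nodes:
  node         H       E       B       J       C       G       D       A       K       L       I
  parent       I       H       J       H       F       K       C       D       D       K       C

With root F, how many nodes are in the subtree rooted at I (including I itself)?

5

Descendants of I (including itself): I, H, E, J, B. That's 5.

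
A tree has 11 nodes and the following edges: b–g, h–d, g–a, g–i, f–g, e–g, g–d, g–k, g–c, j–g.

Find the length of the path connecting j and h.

Walking from j: j - g - d - h. Length 3.

3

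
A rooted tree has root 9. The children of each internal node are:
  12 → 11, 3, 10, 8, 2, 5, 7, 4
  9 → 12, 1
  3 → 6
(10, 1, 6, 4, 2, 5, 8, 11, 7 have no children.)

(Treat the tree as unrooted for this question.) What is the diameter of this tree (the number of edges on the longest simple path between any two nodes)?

4

A longest path is 1–9–12–3–6, with 4 edges.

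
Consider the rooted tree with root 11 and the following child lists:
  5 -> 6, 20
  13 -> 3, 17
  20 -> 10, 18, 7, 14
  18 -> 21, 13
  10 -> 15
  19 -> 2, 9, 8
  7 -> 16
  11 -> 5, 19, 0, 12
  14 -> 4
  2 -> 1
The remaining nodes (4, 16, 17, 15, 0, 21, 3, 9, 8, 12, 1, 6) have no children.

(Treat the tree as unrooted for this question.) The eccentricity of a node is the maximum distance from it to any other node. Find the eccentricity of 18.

6

The node farthest from 18 is 1, via 18-20-5-11-19-2-1 — 6 edges.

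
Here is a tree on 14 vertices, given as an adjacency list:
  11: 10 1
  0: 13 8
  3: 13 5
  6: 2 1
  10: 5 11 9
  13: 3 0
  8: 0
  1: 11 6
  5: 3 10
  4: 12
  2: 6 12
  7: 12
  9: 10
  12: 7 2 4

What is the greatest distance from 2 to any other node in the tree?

9

A farthest node from 2 is 8.
The path 2 – 6 – 1 – 11 – 10 – 5 – 3 – 13 – 0 – 8 has 9 edges.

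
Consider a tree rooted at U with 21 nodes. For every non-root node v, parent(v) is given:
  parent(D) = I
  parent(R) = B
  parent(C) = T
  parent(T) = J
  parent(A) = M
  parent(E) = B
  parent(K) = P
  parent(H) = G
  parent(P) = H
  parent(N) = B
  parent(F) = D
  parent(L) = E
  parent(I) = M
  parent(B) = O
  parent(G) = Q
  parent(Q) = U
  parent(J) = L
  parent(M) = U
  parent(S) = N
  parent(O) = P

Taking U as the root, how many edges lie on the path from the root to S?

8

Climbing from S to the root: S–N–B–O–P–H–G–Q–U. That's 8 steps.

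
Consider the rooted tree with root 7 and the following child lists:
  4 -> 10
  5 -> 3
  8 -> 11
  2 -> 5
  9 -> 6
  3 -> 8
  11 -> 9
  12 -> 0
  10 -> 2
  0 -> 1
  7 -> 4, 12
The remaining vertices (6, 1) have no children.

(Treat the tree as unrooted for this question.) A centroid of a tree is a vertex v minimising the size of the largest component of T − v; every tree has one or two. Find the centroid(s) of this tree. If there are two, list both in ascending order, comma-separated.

Delete 2: the remaining components have sizes 6, 6. Max 6 ≤ 6, so 2 is a centroid.
No neighbour of 2 does as well, so 2 is the unique centroid.

2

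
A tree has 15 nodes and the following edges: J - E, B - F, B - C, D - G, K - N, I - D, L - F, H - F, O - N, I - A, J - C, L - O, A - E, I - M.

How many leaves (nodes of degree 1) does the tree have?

4

Exactly 4 nodes have a single neighbour: G, H, K, M.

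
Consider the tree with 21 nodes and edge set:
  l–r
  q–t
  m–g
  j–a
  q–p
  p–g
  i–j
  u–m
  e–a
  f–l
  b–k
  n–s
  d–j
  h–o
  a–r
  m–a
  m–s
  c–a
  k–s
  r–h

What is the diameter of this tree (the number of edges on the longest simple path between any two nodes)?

A longest path is t-q-p-g-m-a-r-h-o, with 8 edges.

8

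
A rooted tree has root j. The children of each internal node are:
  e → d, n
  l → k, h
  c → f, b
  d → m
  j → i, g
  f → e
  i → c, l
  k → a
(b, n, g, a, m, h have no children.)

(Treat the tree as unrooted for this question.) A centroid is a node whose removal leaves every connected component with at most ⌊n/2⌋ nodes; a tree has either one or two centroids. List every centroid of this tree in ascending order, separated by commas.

c, i

If c is removed the pieces have sizes 7, 5, 1, all ≤ ⌊14/2⌋ = 7.
Its neighbour i also leaves a largest component of size 7, so both are centroids.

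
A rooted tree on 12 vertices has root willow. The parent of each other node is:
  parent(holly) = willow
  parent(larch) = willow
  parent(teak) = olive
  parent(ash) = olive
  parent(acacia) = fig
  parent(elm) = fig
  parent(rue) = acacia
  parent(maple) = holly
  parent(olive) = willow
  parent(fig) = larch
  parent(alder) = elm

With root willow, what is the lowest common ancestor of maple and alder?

Ancestors of maple (toward the root): maple, holly, willow.
Ancestors of alder: alder, elm, fig, larch, willow.
The deepest node appearing in both lists is willow.

willow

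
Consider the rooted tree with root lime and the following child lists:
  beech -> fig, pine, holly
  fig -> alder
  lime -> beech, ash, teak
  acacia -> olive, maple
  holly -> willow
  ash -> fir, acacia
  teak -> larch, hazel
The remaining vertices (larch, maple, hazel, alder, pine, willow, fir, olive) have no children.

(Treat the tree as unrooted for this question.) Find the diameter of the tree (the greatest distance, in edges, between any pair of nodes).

BFS from maple reaches alder last, at distance 6; BFS from alder confirms no node is farther.
Path: maple-acacia-ash-lime-beech-fig-alder.

6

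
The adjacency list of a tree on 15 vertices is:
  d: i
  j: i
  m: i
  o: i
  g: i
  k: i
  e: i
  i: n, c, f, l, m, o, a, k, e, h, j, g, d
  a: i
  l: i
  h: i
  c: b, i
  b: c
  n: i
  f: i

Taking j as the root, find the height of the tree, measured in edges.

3

b sits deepest: j–i–c–b — 3 edges from the root.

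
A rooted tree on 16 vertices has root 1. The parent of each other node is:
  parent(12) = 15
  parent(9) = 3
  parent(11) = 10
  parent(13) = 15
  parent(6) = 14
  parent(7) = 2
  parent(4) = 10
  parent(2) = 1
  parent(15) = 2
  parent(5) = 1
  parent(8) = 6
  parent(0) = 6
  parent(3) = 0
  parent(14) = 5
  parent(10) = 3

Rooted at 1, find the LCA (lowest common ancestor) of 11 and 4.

10

Ancestors of 11 (toward the root): 11, 10, 3, 0, 6, 14, 5, 1.
Ancestors of 4: 4, 10, 3, 0, 6, 14, 5, 1.
The deepest node appearing in both lists is 10.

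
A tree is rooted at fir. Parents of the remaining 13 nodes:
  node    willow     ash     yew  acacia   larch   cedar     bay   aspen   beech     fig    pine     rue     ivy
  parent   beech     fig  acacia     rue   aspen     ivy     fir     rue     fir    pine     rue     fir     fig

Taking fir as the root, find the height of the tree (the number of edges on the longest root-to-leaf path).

5

cedar sits deepest: fir–rue–pine–fig–ivy–cedar — 5 edges from the root.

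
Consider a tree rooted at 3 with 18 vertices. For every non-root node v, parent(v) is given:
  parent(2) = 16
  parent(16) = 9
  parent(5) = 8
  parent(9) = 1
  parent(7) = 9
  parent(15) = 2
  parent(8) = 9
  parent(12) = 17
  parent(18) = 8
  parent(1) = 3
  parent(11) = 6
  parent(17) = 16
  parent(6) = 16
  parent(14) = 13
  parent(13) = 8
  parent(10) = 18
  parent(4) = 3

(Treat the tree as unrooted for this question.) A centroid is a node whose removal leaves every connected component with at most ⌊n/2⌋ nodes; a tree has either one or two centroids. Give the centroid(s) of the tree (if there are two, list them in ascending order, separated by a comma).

Removing 9 splits the tree into components of sizes 7, 6, 3, 1; the largest is 7 ≤ ⌊18/2⌋ = 9.
Every other node leaves some component of size > 9, so the centroid is unique.

9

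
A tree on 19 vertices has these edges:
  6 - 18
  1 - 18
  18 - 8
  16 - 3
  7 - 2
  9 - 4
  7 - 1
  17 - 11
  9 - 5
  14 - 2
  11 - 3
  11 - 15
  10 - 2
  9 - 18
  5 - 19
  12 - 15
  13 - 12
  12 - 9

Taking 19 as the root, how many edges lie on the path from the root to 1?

4

Path from 19 to 1: 19 – 5 – 9 – 18 – 1, which has 4 edges.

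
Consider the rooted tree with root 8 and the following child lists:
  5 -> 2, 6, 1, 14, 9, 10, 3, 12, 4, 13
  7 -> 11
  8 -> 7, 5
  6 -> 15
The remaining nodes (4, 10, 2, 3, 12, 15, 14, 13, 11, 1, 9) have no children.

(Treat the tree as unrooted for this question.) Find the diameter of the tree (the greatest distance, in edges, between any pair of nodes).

5

Starting from 11, a farthest node is 15 at distance 5.
One longest path: 11–7–8–5–6–15.
So the diameter is 5.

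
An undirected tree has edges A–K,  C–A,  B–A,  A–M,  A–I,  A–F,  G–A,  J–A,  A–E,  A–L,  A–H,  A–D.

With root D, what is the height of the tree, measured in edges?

F sits deepest: D–A–F — 2 edges from the root.

2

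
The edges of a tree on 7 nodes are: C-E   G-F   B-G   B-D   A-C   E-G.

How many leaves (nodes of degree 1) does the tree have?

3

The leaves are A, D, F.
That is 3 leaves.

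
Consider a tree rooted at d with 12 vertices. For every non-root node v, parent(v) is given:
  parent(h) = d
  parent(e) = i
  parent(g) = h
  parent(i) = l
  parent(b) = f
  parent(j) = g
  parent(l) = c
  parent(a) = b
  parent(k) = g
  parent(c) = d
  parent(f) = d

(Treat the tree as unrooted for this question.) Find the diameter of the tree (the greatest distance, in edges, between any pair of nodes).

7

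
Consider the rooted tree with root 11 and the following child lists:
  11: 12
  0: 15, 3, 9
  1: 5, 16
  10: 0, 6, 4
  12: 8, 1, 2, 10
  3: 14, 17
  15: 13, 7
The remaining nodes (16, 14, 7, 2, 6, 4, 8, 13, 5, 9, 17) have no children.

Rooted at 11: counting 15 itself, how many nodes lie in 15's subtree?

3

15's subtree: {15, 7, 13}, size 3.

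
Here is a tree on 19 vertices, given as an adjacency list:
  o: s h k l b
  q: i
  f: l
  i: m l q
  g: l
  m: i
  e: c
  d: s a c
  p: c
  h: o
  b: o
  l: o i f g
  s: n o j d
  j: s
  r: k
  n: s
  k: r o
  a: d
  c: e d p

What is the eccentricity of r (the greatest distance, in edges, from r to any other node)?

6

Distances from r peak at 6, attained at p (e also at distance 6).
r-k-o-s-d-c-p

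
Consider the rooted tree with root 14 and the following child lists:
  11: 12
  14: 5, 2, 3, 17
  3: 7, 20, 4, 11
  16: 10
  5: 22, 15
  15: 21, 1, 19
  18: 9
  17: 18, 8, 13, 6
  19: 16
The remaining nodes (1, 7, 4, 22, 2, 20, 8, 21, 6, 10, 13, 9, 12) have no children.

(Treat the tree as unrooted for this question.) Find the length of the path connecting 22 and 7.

22–5–14–3–7: 4 edges.

4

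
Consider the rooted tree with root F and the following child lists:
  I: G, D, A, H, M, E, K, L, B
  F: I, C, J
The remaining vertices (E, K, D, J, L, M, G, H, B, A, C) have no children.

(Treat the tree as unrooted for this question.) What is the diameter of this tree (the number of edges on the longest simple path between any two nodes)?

BFS from C reaches D last, at distance 3; BFS from D confirms no node is farther.
Path: C - F - I - D.

3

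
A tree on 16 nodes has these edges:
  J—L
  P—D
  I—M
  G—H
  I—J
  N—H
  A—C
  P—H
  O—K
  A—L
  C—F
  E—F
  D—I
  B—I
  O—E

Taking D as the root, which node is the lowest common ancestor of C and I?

I

Path C→root: C A L J I D; path I→root: I D.
First common node: I.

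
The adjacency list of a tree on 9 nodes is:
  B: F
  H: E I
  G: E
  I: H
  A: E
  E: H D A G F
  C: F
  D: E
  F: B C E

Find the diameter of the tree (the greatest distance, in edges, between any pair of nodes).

A longest path is I-H-E-F-C, with 4 edges.

4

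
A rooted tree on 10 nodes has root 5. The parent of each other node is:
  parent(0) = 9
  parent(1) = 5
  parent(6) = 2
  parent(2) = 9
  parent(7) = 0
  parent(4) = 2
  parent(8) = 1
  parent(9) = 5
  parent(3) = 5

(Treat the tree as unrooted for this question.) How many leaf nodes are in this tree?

5

Exactly 5 nodes have a single neighbour: 3, 4, 6, 7, 8.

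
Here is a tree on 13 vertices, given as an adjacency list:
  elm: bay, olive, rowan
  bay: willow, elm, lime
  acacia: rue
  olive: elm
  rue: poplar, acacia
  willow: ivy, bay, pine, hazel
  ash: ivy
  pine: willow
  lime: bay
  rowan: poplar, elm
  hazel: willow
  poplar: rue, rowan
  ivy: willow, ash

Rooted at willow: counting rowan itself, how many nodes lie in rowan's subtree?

Descendants of rowan (including itself): rowan, poplar, rue, acacia. That's 4.

4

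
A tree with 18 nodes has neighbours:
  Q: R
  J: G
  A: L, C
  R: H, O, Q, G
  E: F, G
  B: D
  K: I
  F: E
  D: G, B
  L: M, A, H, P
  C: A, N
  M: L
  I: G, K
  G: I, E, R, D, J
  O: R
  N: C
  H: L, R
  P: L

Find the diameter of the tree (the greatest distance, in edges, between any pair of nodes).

BFS from N reaches B last, at distance 8; BFS from B confirms no node is farther.
Path: N - C - A - L - H - R - G - D - B.

8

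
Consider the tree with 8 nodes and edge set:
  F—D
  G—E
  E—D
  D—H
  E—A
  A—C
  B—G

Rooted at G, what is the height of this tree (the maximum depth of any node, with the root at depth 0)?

F sits deepest: G – E – D – F — 3 edges from the root.

3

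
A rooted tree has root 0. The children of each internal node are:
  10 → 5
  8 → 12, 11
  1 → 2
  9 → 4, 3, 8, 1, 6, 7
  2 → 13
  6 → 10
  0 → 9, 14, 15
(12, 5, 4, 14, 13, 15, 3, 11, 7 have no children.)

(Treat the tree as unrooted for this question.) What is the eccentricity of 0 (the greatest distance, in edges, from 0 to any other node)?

4

Distances from 0 peak at 4, attained at 5 (13 also at distance 4).
0 – 9 – 6 – 10 – 5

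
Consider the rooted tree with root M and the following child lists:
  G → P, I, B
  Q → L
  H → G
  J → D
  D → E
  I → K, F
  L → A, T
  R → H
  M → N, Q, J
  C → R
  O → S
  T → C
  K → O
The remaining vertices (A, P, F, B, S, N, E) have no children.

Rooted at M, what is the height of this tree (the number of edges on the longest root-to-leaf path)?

11

A deepest node is S, reached by M → Q → L → T → C → R → H → G → I → K → O → S.
That path has 11 edges, so the height is 11.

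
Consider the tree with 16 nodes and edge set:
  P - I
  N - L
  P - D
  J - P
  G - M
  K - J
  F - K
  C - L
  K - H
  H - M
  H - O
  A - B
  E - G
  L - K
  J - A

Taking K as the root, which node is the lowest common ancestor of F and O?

F's ancestor chain is F, K and O's is O, H, K; they first meet at K.

K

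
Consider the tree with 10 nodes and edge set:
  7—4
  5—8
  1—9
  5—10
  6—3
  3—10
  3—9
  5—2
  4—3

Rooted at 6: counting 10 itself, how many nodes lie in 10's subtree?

4

Descendants of 10 (including itself): 10, 5, 8, 2. That's 4.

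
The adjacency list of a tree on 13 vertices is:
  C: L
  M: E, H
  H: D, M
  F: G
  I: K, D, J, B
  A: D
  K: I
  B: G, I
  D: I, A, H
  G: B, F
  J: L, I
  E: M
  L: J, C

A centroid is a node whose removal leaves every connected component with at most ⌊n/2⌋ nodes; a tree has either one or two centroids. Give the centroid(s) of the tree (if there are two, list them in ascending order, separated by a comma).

If I is removed the pieces have sizes 5, 3, 3, 1, all ≤ ⌊13/2⌋ = 6.
No neighbour of I does as well, so I is the unique centroid.

I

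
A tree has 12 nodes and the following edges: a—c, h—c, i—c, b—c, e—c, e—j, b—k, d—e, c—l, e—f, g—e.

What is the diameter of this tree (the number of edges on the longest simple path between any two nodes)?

4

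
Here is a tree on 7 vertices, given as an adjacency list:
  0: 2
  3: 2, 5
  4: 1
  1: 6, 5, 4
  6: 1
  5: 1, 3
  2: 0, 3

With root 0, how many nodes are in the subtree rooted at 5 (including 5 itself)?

The subtree rooted at 5 contains: 5, 1, 6, 4 — 4 nodes.

4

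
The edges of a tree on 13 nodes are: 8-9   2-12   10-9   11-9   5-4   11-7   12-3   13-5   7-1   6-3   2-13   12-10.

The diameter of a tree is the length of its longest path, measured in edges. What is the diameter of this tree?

Starting from 1, a farthest node is 4 at distance 9.
One longest path: 1 – 7 – 11 – 9 – 10 – 12 – 2 – 13 – 5 – 4.
So the diameter is 9.

9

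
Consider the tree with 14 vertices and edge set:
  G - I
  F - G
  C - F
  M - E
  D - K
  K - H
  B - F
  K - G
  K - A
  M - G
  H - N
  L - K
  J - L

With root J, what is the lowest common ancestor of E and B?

G

E's ancestor chain is E, M, G, K, L, J and B's is B, F, G, K, L, J; they first meet at G.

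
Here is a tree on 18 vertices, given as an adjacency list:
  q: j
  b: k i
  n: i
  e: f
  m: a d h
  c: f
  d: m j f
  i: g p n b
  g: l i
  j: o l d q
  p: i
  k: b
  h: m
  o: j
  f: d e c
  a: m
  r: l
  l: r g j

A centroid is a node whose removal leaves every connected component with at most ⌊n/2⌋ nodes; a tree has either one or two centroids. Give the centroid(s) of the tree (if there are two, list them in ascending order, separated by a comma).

If j is removed the pieces have sizes 8, 7, 1, 1, all ≤ ⌊18/2⌋ = 9.
Every other node leaves some component of size > 9, so the centroid is unique.

j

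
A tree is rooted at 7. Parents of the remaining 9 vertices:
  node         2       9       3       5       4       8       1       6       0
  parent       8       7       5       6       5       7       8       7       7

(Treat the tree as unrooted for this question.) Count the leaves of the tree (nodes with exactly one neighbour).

The leaves are 0, 1, 2, 3, 4, 9.
That is 6 leaves.

6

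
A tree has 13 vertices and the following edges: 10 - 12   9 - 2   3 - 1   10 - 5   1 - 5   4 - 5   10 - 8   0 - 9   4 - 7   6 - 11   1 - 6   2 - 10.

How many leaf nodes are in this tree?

6

Exactly 6 nodes have a single neighbour: 0, 3, 7, 8, 11, 12.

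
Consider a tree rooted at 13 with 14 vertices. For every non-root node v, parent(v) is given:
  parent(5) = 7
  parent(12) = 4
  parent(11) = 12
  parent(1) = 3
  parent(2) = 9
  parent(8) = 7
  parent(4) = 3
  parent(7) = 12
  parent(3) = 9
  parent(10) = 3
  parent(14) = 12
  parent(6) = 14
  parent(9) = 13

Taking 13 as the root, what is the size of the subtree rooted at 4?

8

The subtree rooted at 4 contains: 4, 12, 7, 14, 11, 8, 5, 6 — 8 nodes.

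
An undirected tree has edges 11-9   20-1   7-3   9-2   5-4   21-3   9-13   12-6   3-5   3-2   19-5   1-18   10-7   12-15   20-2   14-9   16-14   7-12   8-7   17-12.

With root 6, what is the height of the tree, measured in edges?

7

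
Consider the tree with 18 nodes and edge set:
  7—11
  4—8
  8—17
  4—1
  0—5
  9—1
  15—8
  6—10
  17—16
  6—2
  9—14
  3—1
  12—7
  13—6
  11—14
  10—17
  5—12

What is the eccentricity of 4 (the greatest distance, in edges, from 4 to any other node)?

8

A farthest node from 4 is 0.
The path 4–1–9–14–11–7–12–5–0 has 8 edges.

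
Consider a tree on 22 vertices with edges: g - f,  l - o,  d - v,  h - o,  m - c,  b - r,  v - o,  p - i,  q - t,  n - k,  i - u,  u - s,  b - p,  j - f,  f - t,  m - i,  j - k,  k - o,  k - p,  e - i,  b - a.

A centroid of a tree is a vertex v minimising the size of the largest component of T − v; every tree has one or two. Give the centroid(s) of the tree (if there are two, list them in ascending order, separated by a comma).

k

Removing k splits the tree into components of sizes 10, 5, 5, 1; the largest is 10 ≤ ⌊22/2⌋ = 11.
Every other node leaves some component of size > 11, so the centroid is unique.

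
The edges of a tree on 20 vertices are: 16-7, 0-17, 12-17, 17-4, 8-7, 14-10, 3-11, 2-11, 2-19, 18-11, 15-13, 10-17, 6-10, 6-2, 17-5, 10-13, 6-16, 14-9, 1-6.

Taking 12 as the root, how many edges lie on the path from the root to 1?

4

Climbing from 1 to the root: 1–6–10–17–12. That's 4 steps.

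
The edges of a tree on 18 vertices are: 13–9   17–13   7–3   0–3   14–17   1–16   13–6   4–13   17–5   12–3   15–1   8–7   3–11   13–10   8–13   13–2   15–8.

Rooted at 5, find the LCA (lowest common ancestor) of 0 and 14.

17

0's ancestor chain is 0, 3, 7, 8, 13, 17, 5 and 14's is 14, 17, 5; they first meet at 17.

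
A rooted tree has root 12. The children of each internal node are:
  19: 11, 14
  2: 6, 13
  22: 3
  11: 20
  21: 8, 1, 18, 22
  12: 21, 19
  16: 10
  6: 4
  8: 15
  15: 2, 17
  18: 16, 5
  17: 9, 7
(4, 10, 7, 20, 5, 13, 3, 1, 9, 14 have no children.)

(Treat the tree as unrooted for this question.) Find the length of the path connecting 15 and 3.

4

The path is 15 – 8 – 21 – 22 – 3, which has 4 edges.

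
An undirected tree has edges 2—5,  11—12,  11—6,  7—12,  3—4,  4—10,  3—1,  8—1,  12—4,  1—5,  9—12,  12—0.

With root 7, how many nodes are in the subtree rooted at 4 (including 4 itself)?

7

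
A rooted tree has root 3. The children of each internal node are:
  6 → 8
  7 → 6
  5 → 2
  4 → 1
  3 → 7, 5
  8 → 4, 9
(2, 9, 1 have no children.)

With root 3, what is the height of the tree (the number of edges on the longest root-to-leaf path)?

5

A deepest node is 1, reached by 3 → 7 → 6 → 8 → 4 → 1.
That path has 5 edges, so the height is 5.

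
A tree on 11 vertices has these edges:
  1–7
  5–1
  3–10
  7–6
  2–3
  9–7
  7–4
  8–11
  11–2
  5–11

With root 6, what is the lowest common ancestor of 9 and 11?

7

Path 9→root: 9 7 6; path 11→root: 11 5 1 7 6.
First common node: 7.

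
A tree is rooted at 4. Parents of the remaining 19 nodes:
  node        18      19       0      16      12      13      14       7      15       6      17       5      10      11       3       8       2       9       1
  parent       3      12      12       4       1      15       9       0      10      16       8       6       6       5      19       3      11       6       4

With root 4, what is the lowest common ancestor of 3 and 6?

4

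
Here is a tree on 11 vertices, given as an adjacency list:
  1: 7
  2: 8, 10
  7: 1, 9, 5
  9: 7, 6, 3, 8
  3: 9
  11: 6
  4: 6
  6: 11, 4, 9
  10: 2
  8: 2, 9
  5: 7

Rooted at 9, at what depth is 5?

2

Path from 9 to 5: 9 → 7 → 5, which has 2 edges.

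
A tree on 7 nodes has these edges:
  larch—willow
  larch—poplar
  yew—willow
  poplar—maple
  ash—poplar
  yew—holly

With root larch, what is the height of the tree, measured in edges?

A deepest node is holly, reached by larch-willow-yew-holly.
That path has 3 edges, so the height is 3.

3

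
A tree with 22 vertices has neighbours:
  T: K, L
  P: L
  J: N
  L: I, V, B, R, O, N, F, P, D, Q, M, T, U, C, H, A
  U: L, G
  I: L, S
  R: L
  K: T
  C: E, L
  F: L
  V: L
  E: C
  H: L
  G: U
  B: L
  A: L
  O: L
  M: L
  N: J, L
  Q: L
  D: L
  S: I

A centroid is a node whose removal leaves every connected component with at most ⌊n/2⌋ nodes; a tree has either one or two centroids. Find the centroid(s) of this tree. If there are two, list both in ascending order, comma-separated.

If L is removed the pieces have sizes 2, 2, 2, 2, 2, 1, 1, 1, 1, 1, 1, 1, 1, 1, 1, 1, all ≤ ⌊22/2⌋ = 11.
No neighbour of L does as well, so L is the unique centroid.

L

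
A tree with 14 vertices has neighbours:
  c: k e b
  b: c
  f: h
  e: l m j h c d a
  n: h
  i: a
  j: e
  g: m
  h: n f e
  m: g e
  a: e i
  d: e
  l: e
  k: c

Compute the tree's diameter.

4

BFS from i reaches b last, at distance 4; BFS from b confirms no node is farther.
Path: i–a–e–c–b.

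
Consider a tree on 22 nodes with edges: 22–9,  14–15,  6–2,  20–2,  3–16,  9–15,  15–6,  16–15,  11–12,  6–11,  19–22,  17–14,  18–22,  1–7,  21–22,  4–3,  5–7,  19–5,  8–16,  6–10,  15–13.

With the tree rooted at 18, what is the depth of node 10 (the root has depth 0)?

5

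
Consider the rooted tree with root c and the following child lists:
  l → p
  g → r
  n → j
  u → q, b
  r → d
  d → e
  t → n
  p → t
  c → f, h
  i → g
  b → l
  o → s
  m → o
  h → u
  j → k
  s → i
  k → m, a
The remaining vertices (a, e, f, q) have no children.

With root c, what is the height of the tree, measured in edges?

17

The longest root-to-leaf path is c – h – u – b – l – p – t – n – j – k – m – o – s – i – g – r – d – e (17 edges).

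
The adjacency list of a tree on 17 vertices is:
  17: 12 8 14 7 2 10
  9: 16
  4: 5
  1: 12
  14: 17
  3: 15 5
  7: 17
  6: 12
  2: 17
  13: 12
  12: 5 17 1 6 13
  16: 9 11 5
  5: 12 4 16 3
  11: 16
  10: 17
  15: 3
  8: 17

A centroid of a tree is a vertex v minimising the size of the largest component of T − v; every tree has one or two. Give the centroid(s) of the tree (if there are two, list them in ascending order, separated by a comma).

Removing 12 splits the tree into components of sizes 7, 6, 1, 1, 1; the largest is 7 ≤ ⌊17/2⌋ = 8.
Every other node leaves some component of size > 8, so the centroid is unique.

12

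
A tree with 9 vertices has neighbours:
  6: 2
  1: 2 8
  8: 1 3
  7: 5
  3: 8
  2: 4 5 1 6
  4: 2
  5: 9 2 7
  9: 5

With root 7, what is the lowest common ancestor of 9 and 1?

9's ancestor chain is 9, 5, 7 and 1's is 1, 2, 5, 7; they first meet at 5.

5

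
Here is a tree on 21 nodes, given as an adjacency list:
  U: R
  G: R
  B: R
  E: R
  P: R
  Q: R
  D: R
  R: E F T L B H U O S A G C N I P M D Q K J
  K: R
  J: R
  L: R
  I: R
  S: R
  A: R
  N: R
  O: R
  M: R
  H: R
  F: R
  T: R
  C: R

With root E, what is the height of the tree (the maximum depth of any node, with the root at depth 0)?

A deepest node is Q, reached by E–R–Q.
That path has 2 edges, so the height is 2.

2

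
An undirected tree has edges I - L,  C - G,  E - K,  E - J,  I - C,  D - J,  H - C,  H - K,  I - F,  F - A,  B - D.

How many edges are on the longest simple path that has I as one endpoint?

Distances from I peak at 7, attained at B.
I – C – H – K – E – J – D – B

7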